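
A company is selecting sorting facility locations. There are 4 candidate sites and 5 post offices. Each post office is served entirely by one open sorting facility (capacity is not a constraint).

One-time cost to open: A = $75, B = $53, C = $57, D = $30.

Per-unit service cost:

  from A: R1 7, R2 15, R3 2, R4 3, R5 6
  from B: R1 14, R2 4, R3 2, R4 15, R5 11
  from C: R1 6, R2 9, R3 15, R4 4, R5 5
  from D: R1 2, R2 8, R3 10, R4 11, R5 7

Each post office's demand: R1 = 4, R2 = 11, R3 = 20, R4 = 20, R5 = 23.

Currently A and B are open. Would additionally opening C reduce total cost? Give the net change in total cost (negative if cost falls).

No — net change +30 (cost rises by 30).

Current service cost with {A, B}: 310.
Adding C: each post office re-picks its cheapest; new service cost 283, saving 27.
Extra fixed cost: 57. Net change = 57 − 27 = 30.
(Totals: 438 → 468.)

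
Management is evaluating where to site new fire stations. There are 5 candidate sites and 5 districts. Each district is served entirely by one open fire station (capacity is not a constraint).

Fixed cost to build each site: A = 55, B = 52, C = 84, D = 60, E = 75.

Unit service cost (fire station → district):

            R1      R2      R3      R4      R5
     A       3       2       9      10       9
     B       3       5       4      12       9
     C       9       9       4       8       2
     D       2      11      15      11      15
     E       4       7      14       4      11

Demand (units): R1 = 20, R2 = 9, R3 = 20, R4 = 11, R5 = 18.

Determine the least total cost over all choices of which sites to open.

Minimum total cost: 421

For any fixed open set, each district goes to its cheapest open site; total = fixed + service.
{A, C}: R1→A 3·20=60, R2→A 2·9=18, R3→C 4·20=80, R4→C 8·11=88, R5→C 2·18=36. Service 282; fixed 139; total 421.
{B, C}: service 309 + fixed 136 = 445
{A, C, E}: service 238 + fixed 214 = 452
{A, B, C, D, E}: service 218 + fixed 326 = 544
No other subset beats 421.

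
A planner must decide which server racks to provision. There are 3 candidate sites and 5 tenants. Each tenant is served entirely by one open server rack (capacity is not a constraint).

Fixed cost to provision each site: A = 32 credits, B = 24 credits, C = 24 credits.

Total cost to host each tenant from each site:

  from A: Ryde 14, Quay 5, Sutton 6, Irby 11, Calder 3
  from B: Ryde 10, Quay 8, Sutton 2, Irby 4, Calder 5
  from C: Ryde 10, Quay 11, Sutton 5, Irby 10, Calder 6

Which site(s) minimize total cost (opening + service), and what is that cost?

Open B only; minimum total cost 53.

For any fixed open set, each tenant goes to its cheapest open site; total = fixed + service.
{B}: Ryde→B 10, Quay→B 8, Sutton→B 2, Irby→B 4, Calder→B 5. Service 29; fixed 24; total 53.
{C}: service 42 + fixed 24 = 66
{A}: service 39 + fixed 32 = 71
{A, B, C}: service 24 + fixed 80 = 104
(All 7 nonempty subsets were checked; B only is lowest.)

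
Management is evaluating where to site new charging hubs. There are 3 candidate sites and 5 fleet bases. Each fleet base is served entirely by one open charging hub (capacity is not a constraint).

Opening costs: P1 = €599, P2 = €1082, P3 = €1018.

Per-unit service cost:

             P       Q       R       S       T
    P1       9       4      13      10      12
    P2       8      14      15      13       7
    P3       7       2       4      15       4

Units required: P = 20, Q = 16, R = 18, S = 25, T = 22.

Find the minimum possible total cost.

For any fixed open set, each fleet base goes to its cheapest open site; total = fixed + service.
{P1}: P→P1 9·20=180, Q→P1 4·16=64, R→P1 13·18=234, S→P1 10·25=250, T→P1 12·22=264. Service 992; fixed 599; total 1591.
{P3}: P→P3 7·20=140, Q→P3 2·16=32, R→P3 4·18=72, S→P3 15·25=375, T→P3 4·22=88. Service 707; fixed 1018; total 1725.
{P1, P3}: P→P3 7·20=140, Q→P3 2·16=32, R→P3 4·18=72, S→P1 10·25=250, T→P3 4·22=88. Service 582; fixed 1617; total 2199.
{P1, P2, P3}: service 582 + fixed 2699 = 3281
No other subset beats 1591.

Minimum total cost: 1591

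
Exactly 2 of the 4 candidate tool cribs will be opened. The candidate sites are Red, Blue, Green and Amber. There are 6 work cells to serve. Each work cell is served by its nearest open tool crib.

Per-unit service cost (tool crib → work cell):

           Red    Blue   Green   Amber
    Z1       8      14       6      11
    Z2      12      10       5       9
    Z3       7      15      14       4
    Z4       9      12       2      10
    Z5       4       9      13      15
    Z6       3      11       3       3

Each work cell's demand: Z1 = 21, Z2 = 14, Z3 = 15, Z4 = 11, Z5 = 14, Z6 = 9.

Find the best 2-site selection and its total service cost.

Choose Red and Green; total service cost 406.

With exactly 2 open, each work cell uses its cheapest among the chosen.
{Red, Green}: Z1→Green 6·21=126, Z2→Green 5·14=70, Z3→Red 7·15=105, Z4→Green 2·11=22, Z5→Red 4·14=56, Z6→Red 3·9=27. Service cost 406.
{Green, Amber}: service cost 487
{Red, Amber}: service cost 536
Among all 6 size-2 choices, {Red, Green} is lowest.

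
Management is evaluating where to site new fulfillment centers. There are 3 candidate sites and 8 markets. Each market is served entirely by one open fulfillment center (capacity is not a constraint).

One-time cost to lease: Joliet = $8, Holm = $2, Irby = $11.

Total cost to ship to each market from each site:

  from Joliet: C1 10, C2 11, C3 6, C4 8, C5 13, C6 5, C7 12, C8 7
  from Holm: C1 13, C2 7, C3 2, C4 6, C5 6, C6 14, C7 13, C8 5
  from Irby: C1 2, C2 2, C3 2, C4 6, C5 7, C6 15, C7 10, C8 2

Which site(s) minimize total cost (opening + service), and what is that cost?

For any fixed open set, each market goes to its cheapest open site; total = fixed + service.
{Joliet, Irby}: C1→Irby 2, C2→Irby 2, C3→Irby 2, C4→Irby 6, C5→Irby 7, C6→Joliet 5, C7→Irby 10, C8→Irby 2. Service 36; fixed 19; total 55.
{Joliet, Holm, Irby}: C1→Irby 2, C2→Irby 2, C3→Holm 2, C4→Holm 6, C5→Holm 6, C6→Joliet 5, C7→Irby 10, C8→Irby 2. Service 35; fixed 21; total 56.
{Holm, Irby}: C1→Irby 2, C2→Irby 2, C3→Holm 2, C4→Holm 6, C5→Holm 6, C6→Holm 14, C7→Irby 10, C8→Irby 2. Service 44; fixed 13; total 57.
{Holm}: service 66 + fixed 2 = 68
No other subset beats 55.

Open Joliet and Irby; minimum total cost 55.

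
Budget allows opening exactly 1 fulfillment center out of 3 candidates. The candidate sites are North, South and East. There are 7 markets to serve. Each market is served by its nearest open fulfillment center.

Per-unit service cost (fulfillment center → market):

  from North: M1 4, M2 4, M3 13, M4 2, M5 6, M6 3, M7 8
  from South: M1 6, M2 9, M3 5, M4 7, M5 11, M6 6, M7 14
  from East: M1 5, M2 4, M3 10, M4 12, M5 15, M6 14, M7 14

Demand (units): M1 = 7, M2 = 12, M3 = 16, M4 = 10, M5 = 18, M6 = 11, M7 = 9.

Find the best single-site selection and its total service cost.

With exactly 1 open, each market uses its cheapest among the chosen.
{North}: M1→North 4·7=28, M2→North 4·12=48, M3→North 13·16=208, M4→North 2·10=20, M5→North 6·18=108, M6→North 3·11=33, M7→North 8·9=72. Service cost 517.
{South}: service cost 690
{East}: service cost 913
Among all 3 size-1 choices, {North} is lowest.

Choose North only; total service cost 517.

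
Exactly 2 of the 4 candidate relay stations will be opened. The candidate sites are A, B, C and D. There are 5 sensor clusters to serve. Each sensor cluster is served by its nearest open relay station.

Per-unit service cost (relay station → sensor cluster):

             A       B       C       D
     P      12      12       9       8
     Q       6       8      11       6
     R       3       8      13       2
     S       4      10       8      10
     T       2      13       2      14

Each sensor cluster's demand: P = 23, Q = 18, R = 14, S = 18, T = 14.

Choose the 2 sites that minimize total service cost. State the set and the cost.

Choose A and D; total service cost 420.

With exactly 2 open, each sensor cluster uses its cheapest among the chosen.
{A, D}: P→D 8·23=184, Q→A 6·18=108, R→D 2·14=28, S→A 4·18=72, T→A 2·14=28. Service cost 420.
{A, C}: service cost 457
{C, D}: service cost 492
Among all 6 size-2 choices, {A, D} is lowest.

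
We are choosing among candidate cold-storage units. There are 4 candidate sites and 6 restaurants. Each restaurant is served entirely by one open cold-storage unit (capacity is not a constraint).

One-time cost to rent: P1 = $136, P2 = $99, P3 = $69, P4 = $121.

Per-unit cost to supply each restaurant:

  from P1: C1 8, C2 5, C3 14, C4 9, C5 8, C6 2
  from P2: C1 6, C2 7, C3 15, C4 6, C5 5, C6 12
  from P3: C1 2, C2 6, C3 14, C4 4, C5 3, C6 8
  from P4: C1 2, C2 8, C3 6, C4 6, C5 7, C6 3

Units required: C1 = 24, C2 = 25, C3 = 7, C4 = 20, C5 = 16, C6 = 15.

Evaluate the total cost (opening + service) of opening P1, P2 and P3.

Each restaurant is assigned to its cheapest site among the open ones.
{P1, P2, P3}: C1→P3 2·24=48, C2→P1 5·25=125, C3→P1 14·7=98, C4→P3 4·20=80, C5→P3 3·16=48, C6→P1 2·15=30. Service 429; fixed 304; total 733.

Total cost: 733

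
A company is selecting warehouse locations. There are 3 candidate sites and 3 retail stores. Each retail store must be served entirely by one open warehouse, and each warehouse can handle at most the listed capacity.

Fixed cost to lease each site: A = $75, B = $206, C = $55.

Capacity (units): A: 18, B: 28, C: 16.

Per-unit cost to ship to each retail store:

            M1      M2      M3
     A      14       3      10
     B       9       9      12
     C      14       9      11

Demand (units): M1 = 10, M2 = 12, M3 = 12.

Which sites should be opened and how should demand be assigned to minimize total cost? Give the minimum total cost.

Minimum total cost: 551

Open {A, B}: M1→B 9·10=90, M2→A 3·12=36, M3→B 12·12=144.
Loads: A carries 12/18, B carries 22/28. Service 270; fixed 281; total 551.
Next best feasible plan costs 591.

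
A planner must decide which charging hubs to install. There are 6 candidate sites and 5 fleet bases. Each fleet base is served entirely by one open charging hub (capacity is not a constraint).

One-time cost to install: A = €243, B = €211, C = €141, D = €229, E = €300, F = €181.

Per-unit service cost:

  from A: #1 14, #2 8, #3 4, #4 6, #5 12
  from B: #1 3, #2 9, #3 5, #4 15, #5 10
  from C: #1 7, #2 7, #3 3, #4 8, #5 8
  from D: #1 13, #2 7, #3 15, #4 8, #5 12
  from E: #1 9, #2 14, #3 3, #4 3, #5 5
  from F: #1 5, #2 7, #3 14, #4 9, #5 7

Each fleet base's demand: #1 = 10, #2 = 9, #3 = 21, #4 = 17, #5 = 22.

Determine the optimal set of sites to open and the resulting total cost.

For any fixed open set, each fleet base goes to its cheapest open site; total = fixed + service.
{C}: #1→C 7·10=70, #2→C 7·9=63, #3→C 3·21=63, #4→C 8·17=136, #5→C 8·22=176. Service 508; fixed 141; total 649.
{E}: #1→E 9·10=90, #2→E 14·9=126, #3→E 3·21=63, #4→E 3·17=51, #5→E 5·22=110. Service 440; fixed 300; total 740.
{C, F}: #1→F 5·10=50, #2→C 7·9=63, #3→C 3·21=63, #4→C 8·17=136, #5→F 7·22=154. Service 466; fixed 322; total 788.
{A, B, C, D, E, F}: #1→B 3·10=30, #2→C 7·9=63, #3→C 3·21=63, #4→E 3·17=51, #5→E 5·22=110. Service 317; fixed 1305; total 1622.
No other subset beats 649.

Open C only; minimum total cost 649.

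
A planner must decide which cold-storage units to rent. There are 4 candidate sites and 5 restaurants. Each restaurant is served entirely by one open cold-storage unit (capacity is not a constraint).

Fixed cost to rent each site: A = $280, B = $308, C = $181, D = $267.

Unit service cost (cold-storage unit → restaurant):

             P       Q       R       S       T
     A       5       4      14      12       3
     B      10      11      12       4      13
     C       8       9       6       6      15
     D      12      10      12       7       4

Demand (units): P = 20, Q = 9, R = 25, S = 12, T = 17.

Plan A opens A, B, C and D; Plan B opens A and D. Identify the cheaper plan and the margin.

Plan A: {A, B, C, D}: P→A 5·20=100, Q→A 4·9=36, R→C 6·25=150, S→B 4·12=48, T→A 3·17=51. Service 385; fixed 1036; total 1421.
Plan B: {A, D}: P→A 5·20=100, Q→A 4·9=36, R→D 12·25=300, S→D 7·12=84, T→A 3·17=51. Service 571; fixed 547; total 1118.
Difference: |1421 − 1118| = 303.

Plan B is cheaper by 303.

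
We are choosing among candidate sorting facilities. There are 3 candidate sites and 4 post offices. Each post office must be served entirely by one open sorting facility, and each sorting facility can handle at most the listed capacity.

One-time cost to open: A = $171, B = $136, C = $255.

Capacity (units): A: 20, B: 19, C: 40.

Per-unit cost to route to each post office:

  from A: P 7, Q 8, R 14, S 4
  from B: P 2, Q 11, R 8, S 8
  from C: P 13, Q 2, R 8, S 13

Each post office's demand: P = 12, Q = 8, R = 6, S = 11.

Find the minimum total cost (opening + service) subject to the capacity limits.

Open {A, B}: P→B 2·12=24, Q→A 8·8=64, R→B 8·6=48, S→A 4·11=44.
Loads: A carries 19/20, B carries 18/19. Service 180; fixed 307; total 487.
Next best feasible plan costs 591.

Minimum total cost: 487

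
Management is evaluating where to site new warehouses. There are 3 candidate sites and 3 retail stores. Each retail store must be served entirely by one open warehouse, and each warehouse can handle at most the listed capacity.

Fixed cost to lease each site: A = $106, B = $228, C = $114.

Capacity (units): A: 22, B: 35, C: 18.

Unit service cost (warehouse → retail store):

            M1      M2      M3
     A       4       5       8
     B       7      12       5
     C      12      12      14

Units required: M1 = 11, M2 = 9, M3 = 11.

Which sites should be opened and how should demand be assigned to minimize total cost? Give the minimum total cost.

Minimum total cost: 460

Open {A, C}: M1→A 4·11=44, M2→C 12·9=108, M3→A 8·11=88.
Loads: A carries 22/22, C carries 9/18. Service 240; fixed 220; total 460.
Next best feasible plan costs 463.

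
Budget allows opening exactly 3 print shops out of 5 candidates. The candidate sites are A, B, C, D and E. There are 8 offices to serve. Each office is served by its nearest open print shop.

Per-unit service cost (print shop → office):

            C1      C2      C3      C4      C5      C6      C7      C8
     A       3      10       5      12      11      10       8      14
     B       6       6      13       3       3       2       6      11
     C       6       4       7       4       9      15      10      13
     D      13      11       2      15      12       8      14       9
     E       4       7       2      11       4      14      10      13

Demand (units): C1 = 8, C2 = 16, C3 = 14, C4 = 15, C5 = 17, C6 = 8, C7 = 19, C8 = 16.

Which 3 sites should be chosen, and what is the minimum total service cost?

With exactly 3 open, each office uses its cheapest among the chosen.
{B, C, D}: C1→B 6·8=48, C2→C 4·16=64, C3→D 2·14=28, C4→B 3·15=45, C5→B 3·17=51, C6→B 2·8=16, C7→B 6·19=114, C8→D 9·16=144. Service cost 510.
{A, B, D}: service cost 518
{B, C, E}: service cost 526
Among all 10 size-3 choices, {B, C, D} is lowest.

Choose B, C and D; total service cost 510.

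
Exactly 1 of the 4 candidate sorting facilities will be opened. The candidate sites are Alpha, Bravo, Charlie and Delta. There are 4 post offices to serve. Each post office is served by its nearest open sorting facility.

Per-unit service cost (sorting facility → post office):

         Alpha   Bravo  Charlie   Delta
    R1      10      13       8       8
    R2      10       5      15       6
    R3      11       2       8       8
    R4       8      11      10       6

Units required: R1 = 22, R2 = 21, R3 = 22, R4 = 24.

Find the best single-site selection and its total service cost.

With exactly 1 open, each post office uses its cheapest among the chosen.
{Delta}: R1→Delta 8·22=176, R2→Delta 6·21=126, R3→Delta 8·22=176, R4→Delta 6·24=144. Service cost 622.
{Bravo}: service cost 699
{Alpha}: service cost 864
Among all 4 size-1 choices, {Delta} is lowest.

Choose Delta only; total service cost 622.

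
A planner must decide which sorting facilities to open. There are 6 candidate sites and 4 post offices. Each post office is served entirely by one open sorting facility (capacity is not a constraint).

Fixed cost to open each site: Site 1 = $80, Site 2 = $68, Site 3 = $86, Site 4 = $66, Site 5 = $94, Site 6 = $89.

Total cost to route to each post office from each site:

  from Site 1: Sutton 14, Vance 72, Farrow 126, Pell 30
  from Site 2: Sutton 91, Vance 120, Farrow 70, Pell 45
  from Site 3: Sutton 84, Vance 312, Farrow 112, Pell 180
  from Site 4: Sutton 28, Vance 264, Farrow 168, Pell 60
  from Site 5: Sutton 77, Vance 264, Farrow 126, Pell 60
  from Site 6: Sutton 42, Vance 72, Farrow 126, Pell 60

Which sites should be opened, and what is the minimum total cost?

Open Site 1 only; minimum total cost 322.

For any fixed open set, each post office goes to its cheapest open site; total = fixed + service.
{Site 1}: Sutton→Site 1 14, Vance→Site 1 72, Farrow→Site 1 126, Pell→Site 1 30. Service 242; fixed 80; total 322.
{Site 1, Site 2}: Sutton→Site 1 14, Vance→Site 1 72, Farrow→Site 2 70, Pell→Site 1 30. Service 186; fixed 148; total 334.
{Site 2, Site 6}: service 229 + fixed 157 = 386
{Site 1, Site 2, Site 3, Site 4, Site 5, Site 6}: Sutton→Site 1 14, Vance→Site 1 72, Farrow→Site 2 70, Pell→Site 1 30. Service 186; fixed 483; total 669.
No other subset beats 322.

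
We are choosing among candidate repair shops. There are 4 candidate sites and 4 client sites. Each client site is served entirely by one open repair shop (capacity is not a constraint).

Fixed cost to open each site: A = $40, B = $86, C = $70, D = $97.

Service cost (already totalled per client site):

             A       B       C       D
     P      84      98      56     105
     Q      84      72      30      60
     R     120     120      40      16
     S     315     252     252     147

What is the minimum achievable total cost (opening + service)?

Minimum total cost: 416

For any fixed open set, each client site goes to its cheapest open site; total = fixed + service.
{C, D}: P→C 56, Q→C 30, R→D 16, S→D 147. Service 249; fixed 167; total 416.
{D}: P→D 105, Q→D 60, R→D 16, S→D 147. Service 328; fixed 97; total 425.
{A, D}: P→A 84, Q→D 60, R→D 16, S→D 147. Service 307; fixed 137; total 444.
{A, B, C, D}: service 249 + fixed 293 = 542
No other subset beats 416.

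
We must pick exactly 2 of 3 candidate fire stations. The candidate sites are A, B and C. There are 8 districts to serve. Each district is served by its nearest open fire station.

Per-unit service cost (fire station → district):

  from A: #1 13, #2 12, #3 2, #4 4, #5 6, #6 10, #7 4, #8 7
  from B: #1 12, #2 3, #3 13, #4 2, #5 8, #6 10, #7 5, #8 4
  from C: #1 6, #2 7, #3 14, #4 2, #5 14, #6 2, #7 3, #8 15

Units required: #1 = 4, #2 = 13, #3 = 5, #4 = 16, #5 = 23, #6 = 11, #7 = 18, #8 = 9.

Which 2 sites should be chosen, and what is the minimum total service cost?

Choose A and C; total service cost 434.

With exactly 2 open, each district uses its cheapest among the chosen.
{A, C}: #1→C 6·4=24, #2→C 7·13=91, #3→A 2·5=10, #4→C 2·16=32, #5→A 6·23=138, #6→C 2·11=22, #7→C 3·18=54, #8→A 7·9=63. Service cost 434.
{B, C}: service cost 456
{A, B}: service cost 485
Among all 3 size-2 choices, {A, C} is lowest.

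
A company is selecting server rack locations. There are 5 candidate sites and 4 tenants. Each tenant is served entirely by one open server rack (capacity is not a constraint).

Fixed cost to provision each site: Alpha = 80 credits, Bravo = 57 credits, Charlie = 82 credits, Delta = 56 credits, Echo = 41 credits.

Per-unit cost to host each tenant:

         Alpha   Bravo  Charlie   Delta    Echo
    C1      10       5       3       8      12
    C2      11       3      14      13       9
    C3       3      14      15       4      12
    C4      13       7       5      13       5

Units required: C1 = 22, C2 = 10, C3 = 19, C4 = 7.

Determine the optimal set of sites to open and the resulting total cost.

Open Bravo and Delta; minimum total cost 378.

For any fixed open set, each tenant goes to its cheapest open site; total = fixed + service.
{Bravo, Delta}: C1→Bravo 5·22=110, C2→Bravo 3·10=30, C3→Delta 4·19=76, C4→Bravo 7·7=49. Service 265; fixed 113; total 378.
{Alpha, Bravo}: C1→Bravo 5·22=110, C2→Bravo 3·10=30, C3→Alpha 3·19=57, C4→Bravo 7·7=49. Service 246; fixed 137; total 383.
{Bravo, Charlie, Delta}: C1→Charlie 3·22=66, C2→Bravo 3·10=30, C3→Delta 4·19=76, C4→Charlie 5·7=35. Service 207; fixed 195; total 402.
{Alpha, Bravo, Charlie, Delta, Echo}: C1→Charlie 3·22=66, C2→Bravo 3·10=30, C3→Alpha 3·19=57, C4→Charlie 5·7=35. Service 188; fixed 316; total 504.
No other subset beats 378.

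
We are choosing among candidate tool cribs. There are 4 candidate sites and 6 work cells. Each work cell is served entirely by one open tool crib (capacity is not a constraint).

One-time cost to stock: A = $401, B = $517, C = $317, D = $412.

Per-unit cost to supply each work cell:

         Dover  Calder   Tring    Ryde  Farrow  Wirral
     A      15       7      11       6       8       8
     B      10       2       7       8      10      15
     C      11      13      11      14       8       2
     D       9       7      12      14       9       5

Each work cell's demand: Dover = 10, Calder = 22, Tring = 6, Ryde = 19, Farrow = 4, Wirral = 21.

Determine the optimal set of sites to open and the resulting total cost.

Open A only; minimum total cost 1085.

For any fixed open set, each work cell goes to its cheapest open site; total = fixed + service.
{A}: Dover→A 15·10=150, Calder→A 7·22=154, Tring→A 11·6=66, Ryde→A 6·19=114, Farrow→A 8·4=32, Wirral→A 8·21=168. Service 684; fixed 401; total 1085.
{C}: service 802 + fixed 317 = 1119
{D}: Dover→D 9·10=90, Calder→D 7·22=154, Tring→D 12·6=72, Ryde→D 14·19=266, Farrow→D 9·4=36, Wirral→D 5·21=105. Service 723; fixed 412; total 1135.
{A, B, C, D}: service 364 + fixed 1647 = 2011
(All 15 nonempty subsets were checked; A only is lowest.)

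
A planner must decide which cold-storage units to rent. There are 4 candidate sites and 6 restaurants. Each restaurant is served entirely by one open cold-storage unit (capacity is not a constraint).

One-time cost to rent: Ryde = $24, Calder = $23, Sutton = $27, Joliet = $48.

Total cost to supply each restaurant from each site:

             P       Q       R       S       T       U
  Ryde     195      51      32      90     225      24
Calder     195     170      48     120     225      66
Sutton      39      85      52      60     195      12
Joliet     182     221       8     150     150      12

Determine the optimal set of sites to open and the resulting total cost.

For any fixed open set, each restaurant goes to its cheapest open site; total = fixed + service.
{Ryde, Sutton, Joliet}: P→Sutton 39, Q→Ryde 51, R→Joliet 8, S→Sutton 60, T→Joliet 150, U→Sutton 12. Service 320; fixed 99; total 419.
{Sutton, Joliet}: P→Sutton 39, Q→Sutton 85, R→Joliet 8, S→Sutton 60, T→Joliet 150, U→Sutton 12. Service 354; fixed 75; total 429.
{Ryde, Sutton}: service 389 + fixed 51 = 440
{Ryde, Calder, Sutton, Joliet}: P→Sutton 39, Q→Ryde 51, R→Joliet 8, S→Sutton 60, T→Joliet 150, U→Sutton 12. Service 320; fixed 122; total 442.
No other subset beats 419.

Open Ryde, Sutton and Joliet; minimum total cost 419.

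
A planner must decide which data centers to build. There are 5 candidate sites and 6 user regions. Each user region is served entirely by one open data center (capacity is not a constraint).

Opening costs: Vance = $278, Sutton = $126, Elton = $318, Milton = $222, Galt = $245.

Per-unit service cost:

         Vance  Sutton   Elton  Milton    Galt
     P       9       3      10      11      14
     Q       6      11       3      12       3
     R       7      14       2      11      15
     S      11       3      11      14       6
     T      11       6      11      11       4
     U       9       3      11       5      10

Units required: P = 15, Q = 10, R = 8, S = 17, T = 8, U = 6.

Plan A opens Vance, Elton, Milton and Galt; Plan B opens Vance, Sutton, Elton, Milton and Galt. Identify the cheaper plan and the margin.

Plan A: {Vance, Elton, Milton, Galt}: P→Vance 9·15=135, Q→Elton 3·10=30, R→Elton 2·8=16, S→Galt 6·17=102, T→Galt 4·8=32, U→Milton 5·6=30. Service 345; fixed 1063; total 1408.
Plan B: {Vance, Sutton, Elton, Milton, Galt}: P→Sutton 3·15=45, Q→Elton 3·10=30, R→Elton 2·8=16, S→Sutton 3·17=51, T→Galt 4·8=32, U→Sutton 3·6=18. Service 192; fixed 1189; total 1381.
Difference: |1408 − 1381| = 27.

Plan B is cheaper by 27.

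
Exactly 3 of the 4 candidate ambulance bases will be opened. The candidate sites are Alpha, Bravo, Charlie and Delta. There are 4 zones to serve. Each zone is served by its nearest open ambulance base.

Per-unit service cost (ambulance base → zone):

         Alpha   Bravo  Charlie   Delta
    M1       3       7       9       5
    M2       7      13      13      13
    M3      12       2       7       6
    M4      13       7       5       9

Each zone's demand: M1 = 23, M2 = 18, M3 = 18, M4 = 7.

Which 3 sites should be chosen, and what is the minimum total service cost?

With exactly 3 open, each zone uses its cheapest among the chosen.
{Alpha, Bravo, Charlie}: M1→Alpha 3·23=69, M2→Alpha 7·18=126, M3→Bravo 2·18=36, M4→Charlie 5·7=35. Service cost 266.
{Alpha, Bravo, Delta}: service cost 280
{Alpha, Charlie, Delta}: service cost 338
Among all 4 size-3 choices, {Alpha, Bravo, Charlie} is lowest.

Choose Alpha, Bravo and Charlie; total service cost 266.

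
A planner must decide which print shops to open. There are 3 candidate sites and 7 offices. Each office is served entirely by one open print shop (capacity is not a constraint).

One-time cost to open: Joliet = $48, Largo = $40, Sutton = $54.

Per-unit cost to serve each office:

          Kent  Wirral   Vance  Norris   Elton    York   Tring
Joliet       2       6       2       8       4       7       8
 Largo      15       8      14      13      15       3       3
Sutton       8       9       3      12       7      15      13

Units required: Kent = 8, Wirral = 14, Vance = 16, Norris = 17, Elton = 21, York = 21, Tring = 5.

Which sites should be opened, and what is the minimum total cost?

For any fixed open set, each office goes to its cheapest open site; total = fixed + service.
{Joliet, Largo}: Kent→Joliet 2·8=16, Wirral→Joliet 6·14=84, Vance→Joliet 2·16=32, Norris→Joliet 8·17=136, Elton→Joliet 4·21=84, York→Largo 3·21=63, Tring→Largo 3·5=15. Service 430; fixed 88; total 518.
{Joliet, Largo, Sutton}: service 430 + fixed 142 = 572
{Joliet}: service 539 + fixed 48 = 587
{Largo}: Kent→Largo 15·8=120, Wirral→Largo 8·14=112, Vance→Largo 14·16=224, Norris→Largo 13·17=221, Elton→Largo 15·21=315, York→Largo 3·21=63, Tring→Largo 3·5=15. Service 1070; fixed 40; total 1110.
No other subset beats 518.

Open Joliet and Largo; minimum total cost 518.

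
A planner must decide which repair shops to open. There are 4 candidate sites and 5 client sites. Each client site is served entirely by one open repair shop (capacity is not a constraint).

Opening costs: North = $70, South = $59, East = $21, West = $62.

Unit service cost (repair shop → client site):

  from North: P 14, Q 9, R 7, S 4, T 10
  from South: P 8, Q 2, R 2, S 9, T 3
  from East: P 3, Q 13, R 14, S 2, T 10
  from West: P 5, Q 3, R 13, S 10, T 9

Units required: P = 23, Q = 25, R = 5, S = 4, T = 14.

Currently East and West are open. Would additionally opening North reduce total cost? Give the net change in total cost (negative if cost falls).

Current service cost with {East, West}: 343.
Adding North: each client site re-picks its cheapest; new service cost 313, saving 30.
Extra fixed cost: 70. Net change = 70 − 30 = 40.
(Totals: 426 → 466.)

No — net change +40 (cost rises by 40).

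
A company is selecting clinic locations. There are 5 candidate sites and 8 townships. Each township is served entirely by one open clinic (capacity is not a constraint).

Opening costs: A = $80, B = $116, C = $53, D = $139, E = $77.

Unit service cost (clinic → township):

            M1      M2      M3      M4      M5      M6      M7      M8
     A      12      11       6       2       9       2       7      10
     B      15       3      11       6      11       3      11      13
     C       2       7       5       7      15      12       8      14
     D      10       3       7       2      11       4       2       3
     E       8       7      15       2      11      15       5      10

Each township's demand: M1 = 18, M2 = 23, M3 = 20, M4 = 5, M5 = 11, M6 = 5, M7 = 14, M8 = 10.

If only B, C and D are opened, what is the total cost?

Total cost: 717

Each township is assigned to its cheapest site among the open ones.
{B, C, D}: M1→C 2·18=36, M2→B 3·23=69, M3→C 5·20=100, M4→D 2·5=10, M5→B 11·11=121, M6→B 3·5=15, M7→D 2·14=28, M8→D 3·10=30. Service 409; fixed 308; total 717.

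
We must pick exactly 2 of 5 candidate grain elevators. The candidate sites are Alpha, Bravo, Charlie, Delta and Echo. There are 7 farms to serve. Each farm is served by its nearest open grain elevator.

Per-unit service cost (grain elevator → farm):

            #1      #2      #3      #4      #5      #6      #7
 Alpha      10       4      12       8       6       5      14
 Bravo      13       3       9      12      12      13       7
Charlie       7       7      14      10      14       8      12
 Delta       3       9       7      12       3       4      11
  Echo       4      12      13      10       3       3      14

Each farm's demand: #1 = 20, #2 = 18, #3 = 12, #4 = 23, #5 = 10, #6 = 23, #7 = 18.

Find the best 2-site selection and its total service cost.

Choose Bravo and Echo; total service cost 697.

With exactly 2 open, each farm uses its cheapest among the chosen.
{Bravo, Echo}: #1→Echo 4·20=80, #2→Bravo 3·18=54, #3→Bravo 9·12=108, #4→Echo 10·23=230, #5→Echo 3·10=30, #6→Echo 3·23=69, #7→Bravo 7·18=126. Service cost 697.
{Alpha, Delta}: service cost 720
{Bravo, Delta}: service cost 722
Among all 10 size-2 choices, {Bravo, Echo} is lowest.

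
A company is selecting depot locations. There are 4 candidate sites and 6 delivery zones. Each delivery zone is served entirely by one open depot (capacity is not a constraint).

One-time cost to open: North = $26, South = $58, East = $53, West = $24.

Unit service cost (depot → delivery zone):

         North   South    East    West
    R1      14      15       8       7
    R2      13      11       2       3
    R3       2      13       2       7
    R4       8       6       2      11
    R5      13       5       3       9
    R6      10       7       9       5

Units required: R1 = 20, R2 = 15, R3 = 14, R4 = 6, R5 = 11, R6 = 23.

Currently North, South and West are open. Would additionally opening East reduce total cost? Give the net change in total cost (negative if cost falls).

Current service cost with {North, South, West}: 419.
Adding East: each delivery zone re-picks its cheapest; new service cost 358, saving 61.
Extra fixed cost: 53. Net change = 53 − 61 = -8.
(Totals: 527 → 519.)

Yes — net change −8 (cost falls by 8).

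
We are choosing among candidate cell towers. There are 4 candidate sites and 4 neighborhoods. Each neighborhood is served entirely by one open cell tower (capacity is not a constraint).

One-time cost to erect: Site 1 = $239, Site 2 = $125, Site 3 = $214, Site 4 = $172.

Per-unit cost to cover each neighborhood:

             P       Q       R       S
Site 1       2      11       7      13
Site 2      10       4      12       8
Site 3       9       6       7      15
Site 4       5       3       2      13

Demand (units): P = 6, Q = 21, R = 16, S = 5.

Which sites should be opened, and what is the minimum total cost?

For any fixed open set, each neighborhood goes to its cheapest open site; total = fixed + service.
{Site 4}: P→Site 4 5·6=30, Q→Site 4 3·21=63, R→Site 4 2·16=32, S→Site 4 13·5=65. Service 190; fixed 172; total 362.
{Site 2, Site 4}: P→Site 4 5·6=30, Q→Site 4 3·21=63, R→Site 4 2·16=32, S→Site 2 8·5=40. Service 165; fixed 297; total 462.
{Site 2}: service 376 + fixed 125 = 501
{Site 1, Site 2, Site 3, Site 4}: service 147 + fixed 750 = 897
No other subset beats 362.

Open Site 4 only; minimum total cost 362.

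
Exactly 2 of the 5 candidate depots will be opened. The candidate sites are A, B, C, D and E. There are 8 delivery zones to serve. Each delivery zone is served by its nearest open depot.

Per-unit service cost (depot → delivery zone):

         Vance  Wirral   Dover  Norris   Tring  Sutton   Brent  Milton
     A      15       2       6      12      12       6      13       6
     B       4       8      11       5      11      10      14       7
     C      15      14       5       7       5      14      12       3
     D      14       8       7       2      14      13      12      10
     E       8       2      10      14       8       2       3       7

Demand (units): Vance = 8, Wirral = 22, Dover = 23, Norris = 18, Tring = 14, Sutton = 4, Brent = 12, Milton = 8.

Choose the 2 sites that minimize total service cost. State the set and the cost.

Choose C and E; total service cost 487.

With exactly 2 open, each delivery zone uses its cheapest among the chosen.
{C, E}: Vance→E 8·8=64, Wirral→E 2·22=44, Dover→C 5·23=115, Norris→C 7·18=126, Tring→C 5·14=70, Sutton→E 2·4=8, Brent→E 3·12=36, Milton→C 3·8=24. Service cost 487.
{D, E}: service cost 517
{B, E}: service cost 608
Among all 10 size-2 choices, {C, E} is lowest.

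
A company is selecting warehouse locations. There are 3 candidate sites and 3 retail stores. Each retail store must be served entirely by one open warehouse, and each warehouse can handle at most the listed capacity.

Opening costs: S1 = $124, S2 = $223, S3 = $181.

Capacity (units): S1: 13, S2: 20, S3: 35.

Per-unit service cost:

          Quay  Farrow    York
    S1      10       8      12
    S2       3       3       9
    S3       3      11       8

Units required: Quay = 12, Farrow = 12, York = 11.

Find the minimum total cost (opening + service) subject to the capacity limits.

Open {S3}: Quay→S3 3·12=36, Farrow→S3 11·12=132, York→S3 8·11=88.
Loads: S3 carries 35/35. Service 256; fixed 181; total 437.
Next best feasible plan costs 525.

Minimum total cost: 437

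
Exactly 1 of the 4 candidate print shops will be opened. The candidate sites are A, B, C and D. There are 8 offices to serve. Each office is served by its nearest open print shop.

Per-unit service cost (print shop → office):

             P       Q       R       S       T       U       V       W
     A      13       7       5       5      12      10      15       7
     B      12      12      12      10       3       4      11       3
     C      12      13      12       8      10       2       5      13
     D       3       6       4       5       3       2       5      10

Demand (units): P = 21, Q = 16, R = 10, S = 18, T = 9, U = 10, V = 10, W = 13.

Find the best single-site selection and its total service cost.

Choose D only; total service cost 516.

With exactly 1 open, each office uses its cheapest among the chosen.
{D}: P→D 3·21=63, Q→D 6·16=96, R→D 4·10=40, S→D 5·18=90, T→D 3·9=27, U→D 2·10=20, V→D 5·10=50, W→D 10·13=130. Service cost 516.
{B}: service cost 960
{A}: service cost 974
Among all 4 size-1 choices, {D} is lowest.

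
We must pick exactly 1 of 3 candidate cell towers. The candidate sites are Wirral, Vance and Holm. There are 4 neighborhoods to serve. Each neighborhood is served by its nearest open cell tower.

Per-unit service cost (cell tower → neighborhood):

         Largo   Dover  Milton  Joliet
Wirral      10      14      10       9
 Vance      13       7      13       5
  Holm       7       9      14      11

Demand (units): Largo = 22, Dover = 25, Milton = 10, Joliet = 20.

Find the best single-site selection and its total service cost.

Choose Vance only; total service cost 691.

With exactly 1 open, each neighborhood uses its cheapest among the chosen.
{Vance}: Largo→Vance 13·22=286, Dover→Vance 7·25=175, Milton→Vance 13·10=130, Joliet→Vance 5·20=100. Service cost 691.
{Holm}: service cost 739
{Wirral}: service cost 850
Among all 3 size-1 choices, {Vance} is lowest.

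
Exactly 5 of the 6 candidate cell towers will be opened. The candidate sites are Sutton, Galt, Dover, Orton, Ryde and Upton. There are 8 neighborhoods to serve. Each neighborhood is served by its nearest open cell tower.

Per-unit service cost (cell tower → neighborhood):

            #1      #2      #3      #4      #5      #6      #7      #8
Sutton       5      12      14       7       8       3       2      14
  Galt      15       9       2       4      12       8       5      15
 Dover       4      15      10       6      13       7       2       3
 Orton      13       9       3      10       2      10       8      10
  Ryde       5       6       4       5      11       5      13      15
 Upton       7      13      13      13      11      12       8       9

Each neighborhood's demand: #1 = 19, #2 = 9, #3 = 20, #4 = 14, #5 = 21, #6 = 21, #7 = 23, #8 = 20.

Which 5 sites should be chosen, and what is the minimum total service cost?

Choose Sutton, Galt, Dover, Orton and Ryde; total service cost 437.

With exactly 5 open, each neighborhood uses its cheapest among the chosen.
{Sutton, Galt, Dover, Orton, Ryde}: #1→Dover 4·19=76, #2→Ryde 6·9=54, #3→Galt 2·20=40, #4→Galt 4·14=56, #5→Orton 2·21=42, #6→Sutton 3·21=63, #7→Sutton 2·23=46, #8→Dover 3·20=60. Service cost 437.
{Sutton, Galt, Dover, Orton, Upton}: service cost 464
{Sutton, Dover, Orton, Ryde, Upton}: service cost 471
Among all 6 size-5 choices, {Sutton, Galt, Dover, Orton, Ryde} is lowest.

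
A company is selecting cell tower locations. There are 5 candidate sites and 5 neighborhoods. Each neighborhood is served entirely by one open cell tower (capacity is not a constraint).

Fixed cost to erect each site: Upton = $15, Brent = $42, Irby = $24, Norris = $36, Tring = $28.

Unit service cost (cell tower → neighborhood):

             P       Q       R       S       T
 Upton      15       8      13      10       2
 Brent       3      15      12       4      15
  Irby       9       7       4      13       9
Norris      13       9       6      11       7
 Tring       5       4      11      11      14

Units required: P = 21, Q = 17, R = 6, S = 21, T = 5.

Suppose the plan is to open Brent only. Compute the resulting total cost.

Each neighborhood is assigned to its cheapest site among the open ones.
{Brent}: P→Brent 3·21=63, Q→Brent 15·17=255, R→Brent 12·6=72, S→Brent 4·21=84, T→Brent 15·5=75. Service 549; fixed 42; total 591.

Total cost: 591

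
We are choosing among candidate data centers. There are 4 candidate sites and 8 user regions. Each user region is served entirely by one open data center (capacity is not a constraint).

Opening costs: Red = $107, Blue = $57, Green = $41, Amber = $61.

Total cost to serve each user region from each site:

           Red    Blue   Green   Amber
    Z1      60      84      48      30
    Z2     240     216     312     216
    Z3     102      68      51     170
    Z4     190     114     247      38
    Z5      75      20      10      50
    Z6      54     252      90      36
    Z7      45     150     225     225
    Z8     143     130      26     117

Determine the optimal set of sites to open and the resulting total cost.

For any fixed open set, each user region goes to its cheapest open site; total = fixed + service.
{Red, Green, Amber}: Z1→Amber 30, Z2→Amber 216, Z3→Green 51, Z4→Amber 38, Z5→Green 10, Z6→Amber 36, Z7→Red 45, Z8→Green 26. Service 452; fixed 209; total 661.
{Blue, Green, Amber}: service 557 + fixed 159 = 716
{Red, Blue, Green, Amber}: service 452 + fixed 266 = 718
{Green}: Z1→Green 48, Z2→Green 312, Z3→Green 51, Z4→Green 247, Z5→Green 10, Z6→Green 90, Z7→Green 225, Z8→Green 26. Service 1009; fixed 41; total 1050.
No other subset beats 661.

Open Red, Green and Amber; minimum total cost 661.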